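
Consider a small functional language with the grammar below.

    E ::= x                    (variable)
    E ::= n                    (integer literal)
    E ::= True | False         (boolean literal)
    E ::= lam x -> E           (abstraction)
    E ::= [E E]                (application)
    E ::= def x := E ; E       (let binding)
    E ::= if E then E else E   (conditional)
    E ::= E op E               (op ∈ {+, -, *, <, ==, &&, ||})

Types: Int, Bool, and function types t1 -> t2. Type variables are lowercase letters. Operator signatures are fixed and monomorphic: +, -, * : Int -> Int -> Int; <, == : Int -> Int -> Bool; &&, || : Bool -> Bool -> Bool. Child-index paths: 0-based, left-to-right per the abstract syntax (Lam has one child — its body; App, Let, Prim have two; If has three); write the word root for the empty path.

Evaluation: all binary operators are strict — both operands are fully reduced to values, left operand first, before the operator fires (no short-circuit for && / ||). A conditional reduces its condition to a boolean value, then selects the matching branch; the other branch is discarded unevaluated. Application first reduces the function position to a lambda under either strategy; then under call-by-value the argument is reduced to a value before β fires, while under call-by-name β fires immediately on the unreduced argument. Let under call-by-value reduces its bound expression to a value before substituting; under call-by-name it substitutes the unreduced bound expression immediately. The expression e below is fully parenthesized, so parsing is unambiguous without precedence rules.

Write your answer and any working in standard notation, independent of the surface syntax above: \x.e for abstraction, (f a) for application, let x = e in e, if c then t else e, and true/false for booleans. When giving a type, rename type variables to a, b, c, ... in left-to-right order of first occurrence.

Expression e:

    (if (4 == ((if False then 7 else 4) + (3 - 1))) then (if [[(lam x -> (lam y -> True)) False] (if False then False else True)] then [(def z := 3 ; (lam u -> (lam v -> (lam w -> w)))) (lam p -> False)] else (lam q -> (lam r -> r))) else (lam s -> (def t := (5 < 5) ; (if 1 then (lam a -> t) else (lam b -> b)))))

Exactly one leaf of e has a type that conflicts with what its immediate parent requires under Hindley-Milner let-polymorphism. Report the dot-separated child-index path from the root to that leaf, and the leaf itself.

Trace:
  unify Int ~ Int
  unify Bool ~ Bool
  unify Int ~ Int
  unify Int ~ Int
  unify Int ~ Int
  unify Int ~ Int
  unify Int ~ Int
  unify Int ~ Int
  unify Bool ~ Bool
\y._ : b -> Bool
\x._ : a -> b -> Bool
  unify a -> b -> Bool ~ Bool -> c
  unify a ~ Bool
  unify b -> Bool ~ c
_ _ : b -> Bool
  unify Bool ~ Bool
  unify Bool ~ Bool
  unify b -> Bool ~ Bool -> d
  unify b ~ Bool
  unify Bool ~ d
_ _ : Bool
  unify Bool ~ Bool
let z : Int
w : g
\w._ : g -> g
\v._ : f -> g -> g
\u._ : e -> f -> g -> g
\p._ : h -> Bool
  unify e -> f -> g -> g ~ (h -> Bool) -> i
  unify e ~ h -> Bool
  unify f -> g -> g ~ i
_ _ : f -> g -> g
r : k
\r._ : k -> k
\q._ : j -> k -> k
  unify f -> g -> g ~ j -> k -> k
  unify f ~ j
  unify g -> g ~ k -> k
  unify g ~ k
  unify k ~ k
  unify Int ~ Int
  unify Int ~ Int
let t : Bool
  unify Int ~ Bool
  FAIL: mismatch Int ~ Bool

Answer: 2.0.1.0 : 1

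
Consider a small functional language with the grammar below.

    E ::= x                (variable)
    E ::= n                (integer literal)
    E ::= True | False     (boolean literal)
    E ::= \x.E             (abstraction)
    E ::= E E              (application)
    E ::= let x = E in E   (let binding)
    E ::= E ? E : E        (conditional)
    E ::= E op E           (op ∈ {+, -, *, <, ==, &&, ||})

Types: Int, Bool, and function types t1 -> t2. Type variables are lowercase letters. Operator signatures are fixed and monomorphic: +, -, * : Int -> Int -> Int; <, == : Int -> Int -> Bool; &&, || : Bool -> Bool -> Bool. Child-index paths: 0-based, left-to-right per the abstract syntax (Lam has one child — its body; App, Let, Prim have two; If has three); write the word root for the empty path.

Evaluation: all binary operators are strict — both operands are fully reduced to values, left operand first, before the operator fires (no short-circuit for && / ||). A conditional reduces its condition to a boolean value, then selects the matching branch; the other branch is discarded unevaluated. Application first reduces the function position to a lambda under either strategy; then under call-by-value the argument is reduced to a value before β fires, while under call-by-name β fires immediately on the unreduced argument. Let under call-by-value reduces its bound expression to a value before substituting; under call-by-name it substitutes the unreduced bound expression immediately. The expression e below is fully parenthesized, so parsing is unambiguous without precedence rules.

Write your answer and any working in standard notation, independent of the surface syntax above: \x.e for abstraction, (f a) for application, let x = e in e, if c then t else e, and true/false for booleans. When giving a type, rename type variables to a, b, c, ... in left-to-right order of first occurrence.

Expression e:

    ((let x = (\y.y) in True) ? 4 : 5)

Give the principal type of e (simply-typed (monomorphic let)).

Answer: Int

Derivation:
y : a
\y._ : a -> a
let x : a -> a
  unify Bool ~ Bool
  unify Int ~ Int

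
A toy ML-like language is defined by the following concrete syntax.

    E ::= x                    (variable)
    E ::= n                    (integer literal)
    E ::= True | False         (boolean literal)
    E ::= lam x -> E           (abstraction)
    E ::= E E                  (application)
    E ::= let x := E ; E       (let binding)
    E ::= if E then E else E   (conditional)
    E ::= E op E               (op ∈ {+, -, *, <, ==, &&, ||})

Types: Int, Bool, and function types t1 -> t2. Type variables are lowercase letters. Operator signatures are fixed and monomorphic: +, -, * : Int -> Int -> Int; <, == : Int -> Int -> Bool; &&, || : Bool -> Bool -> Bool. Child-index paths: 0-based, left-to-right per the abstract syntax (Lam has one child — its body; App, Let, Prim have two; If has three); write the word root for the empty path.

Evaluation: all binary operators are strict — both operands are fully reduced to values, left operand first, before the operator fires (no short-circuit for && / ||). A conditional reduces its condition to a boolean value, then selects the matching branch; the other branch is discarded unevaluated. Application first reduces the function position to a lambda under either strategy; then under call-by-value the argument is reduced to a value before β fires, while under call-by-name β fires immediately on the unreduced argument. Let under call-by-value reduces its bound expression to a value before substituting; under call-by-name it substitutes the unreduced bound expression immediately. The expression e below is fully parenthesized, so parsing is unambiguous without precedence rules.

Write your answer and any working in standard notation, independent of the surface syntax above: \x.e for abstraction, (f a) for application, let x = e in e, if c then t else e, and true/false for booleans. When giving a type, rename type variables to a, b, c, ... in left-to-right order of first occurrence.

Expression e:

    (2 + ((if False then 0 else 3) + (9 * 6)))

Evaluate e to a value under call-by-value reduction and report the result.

Trace:
step 0: (2 + ((if false then 0 else 3) + (9 * 6)))
step 1: [if@1.0] (2 + (3 + (9 * 6)))
step 2: [delta@1.1] (2 + (3 + 54))
step 3: [delta@1] (2 + 57)
step 4: [delta@root] 59

Answer: 59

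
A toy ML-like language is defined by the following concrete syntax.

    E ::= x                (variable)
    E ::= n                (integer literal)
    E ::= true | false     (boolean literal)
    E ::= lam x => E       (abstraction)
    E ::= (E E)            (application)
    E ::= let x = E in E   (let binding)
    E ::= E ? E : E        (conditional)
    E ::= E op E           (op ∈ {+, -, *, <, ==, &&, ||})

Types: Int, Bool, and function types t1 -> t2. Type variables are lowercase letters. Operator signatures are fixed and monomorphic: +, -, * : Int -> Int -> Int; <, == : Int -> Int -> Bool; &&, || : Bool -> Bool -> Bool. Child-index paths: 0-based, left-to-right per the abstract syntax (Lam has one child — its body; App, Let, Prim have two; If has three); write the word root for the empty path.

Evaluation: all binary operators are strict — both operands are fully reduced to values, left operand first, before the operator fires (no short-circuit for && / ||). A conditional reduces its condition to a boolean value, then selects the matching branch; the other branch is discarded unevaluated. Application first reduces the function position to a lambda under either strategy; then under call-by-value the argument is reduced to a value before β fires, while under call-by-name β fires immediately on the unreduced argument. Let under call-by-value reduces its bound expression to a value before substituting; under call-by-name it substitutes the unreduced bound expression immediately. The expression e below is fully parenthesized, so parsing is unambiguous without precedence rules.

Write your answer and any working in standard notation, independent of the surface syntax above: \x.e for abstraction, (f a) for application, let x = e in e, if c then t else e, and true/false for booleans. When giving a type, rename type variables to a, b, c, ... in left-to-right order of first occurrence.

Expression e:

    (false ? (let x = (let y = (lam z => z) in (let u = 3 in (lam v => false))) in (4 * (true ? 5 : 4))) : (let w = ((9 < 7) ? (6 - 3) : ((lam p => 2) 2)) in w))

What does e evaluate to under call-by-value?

Working:
step 0: (if false then (let x = (let y = (\z.z) in (let u = 3 in (\v.false))) in (4 * (if true then 5 else 4))) else (let w = (if (9 < 7) then (6 - 3) else ((\p.2) 2)) in w))
step 1: [if@root] (let w = (if (9 < 7) then (6 - 3) else ((\p.2) 2)) in w)
step 2: [delta@0.0] (let w = (if false then (6 - 3) else ((\p.2) 2)) in w)
step 3: [if@0] (let w = ((\p.2) 2) in w)
step 4: [beta@0] (let w = 2 in w)
step 5: [let@root] 2

Answer: 2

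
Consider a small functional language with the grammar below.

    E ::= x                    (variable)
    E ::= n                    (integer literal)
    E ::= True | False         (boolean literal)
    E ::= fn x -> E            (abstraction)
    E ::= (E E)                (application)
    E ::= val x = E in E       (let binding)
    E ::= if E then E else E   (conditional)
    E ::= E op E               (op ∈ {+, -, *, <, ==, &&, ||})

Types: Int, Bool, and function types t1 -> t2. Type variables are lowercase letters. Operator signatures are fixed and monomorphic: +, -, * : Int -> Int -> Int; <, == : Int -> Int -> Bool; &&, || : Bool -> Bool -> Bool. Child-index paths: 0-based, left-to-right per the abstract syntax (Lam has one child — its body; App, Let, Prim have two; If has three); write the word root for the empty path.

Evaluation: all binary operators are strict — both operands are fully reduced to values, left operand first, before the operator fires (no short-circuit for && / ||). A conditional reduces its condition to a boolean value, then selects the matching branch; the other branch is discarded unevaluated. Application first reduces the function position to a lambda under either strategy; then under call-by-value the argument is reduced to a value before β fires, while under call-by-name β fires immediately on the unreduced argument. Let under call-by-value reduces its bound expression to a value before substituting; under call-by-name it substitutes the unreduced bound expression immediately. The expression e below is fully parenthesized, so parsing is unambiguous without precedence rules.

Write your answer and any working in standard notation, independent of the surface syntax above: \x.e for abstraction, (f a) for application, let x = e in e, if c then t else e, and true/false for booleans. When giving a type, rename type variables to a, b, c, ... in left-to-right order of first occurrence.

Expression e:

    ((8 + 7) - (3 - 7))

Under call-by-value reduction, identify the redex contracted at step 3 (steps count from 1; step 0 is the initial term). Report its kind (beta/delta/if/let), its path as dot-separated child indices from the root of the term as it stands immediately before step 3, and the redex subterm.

Working:
step 0: ((8 + 7) - (3 - 7))
step 1: [delta@0] (15 - (3 - 7))
step 2: [delta@1] (15 - -4)
step 3: [delta@root] 19

Answer: delta at root : (15 - -4)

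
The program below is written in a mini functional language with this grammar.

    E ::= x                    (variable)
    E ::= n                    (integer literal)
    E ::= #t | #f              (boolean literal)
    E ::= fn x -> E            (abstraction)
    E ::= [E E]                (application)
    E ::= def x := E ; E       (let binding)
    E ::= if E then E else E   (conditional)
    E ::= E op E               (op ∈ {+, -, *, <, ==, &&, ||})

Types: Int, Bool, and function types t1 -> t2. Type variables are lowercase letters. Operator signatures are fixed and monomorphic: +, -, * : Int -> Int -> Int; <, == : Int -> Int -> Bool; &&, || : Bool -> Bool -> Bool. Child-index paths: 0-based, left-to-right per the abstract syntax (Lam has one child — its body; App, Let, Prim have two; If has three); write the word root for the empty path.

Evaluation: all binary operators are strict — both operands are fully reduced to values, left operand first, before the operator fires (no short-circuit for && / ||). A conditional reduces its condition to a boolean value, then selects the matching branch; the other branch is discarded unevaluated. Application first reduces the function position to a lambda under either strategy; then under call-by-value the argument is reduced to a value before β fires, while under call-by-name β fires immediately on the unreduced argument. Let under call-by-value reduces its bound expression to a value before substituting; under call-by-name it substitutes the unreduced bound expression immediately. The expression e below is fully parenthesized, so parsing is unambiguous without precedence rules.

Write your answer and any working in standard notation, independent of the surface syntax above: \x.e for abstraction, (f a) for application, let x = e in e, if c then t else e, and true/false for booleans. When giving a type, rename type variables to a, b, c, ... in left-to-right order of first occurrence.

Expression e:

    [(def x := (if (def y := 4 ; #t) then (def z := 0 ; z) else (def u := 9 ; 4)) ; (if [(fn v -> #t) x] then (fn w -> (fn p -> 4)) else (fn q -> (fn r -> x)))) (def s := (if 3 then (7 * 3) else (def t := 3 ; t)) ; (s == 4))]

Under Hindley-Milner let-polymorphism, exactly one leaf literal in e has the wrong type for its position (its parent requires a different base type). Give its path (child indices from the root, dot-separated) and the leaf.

Trace:
let y : Int
  unify Bool ~ Bool
let z : Int
z : Int
let u : Int
  unify Int ~ Int
let x : Int
\v._ : a -> Bool
x : Int
  unify a -> Bool ~ Int -> b
  unify a ~ Int
  unify Bool ~ b
_ _ : Bool
  unify Bool ~ Bool
\p._ : d -> Int
\w._ : c -> d -> Int
x : Int
\r._ : f -> Int
\q._ : e -> f -> Int
  unify c -> d -> Int ~ e -> f -> Int
  unify c ~ e
  unify d -> Int ~ f -> Int
  unify d ~ f
  unify Int ~ Int
  unify Int ~ Bool
  FAIL: mismatch Int ~ Bool

Answer: 1.0.0 : 3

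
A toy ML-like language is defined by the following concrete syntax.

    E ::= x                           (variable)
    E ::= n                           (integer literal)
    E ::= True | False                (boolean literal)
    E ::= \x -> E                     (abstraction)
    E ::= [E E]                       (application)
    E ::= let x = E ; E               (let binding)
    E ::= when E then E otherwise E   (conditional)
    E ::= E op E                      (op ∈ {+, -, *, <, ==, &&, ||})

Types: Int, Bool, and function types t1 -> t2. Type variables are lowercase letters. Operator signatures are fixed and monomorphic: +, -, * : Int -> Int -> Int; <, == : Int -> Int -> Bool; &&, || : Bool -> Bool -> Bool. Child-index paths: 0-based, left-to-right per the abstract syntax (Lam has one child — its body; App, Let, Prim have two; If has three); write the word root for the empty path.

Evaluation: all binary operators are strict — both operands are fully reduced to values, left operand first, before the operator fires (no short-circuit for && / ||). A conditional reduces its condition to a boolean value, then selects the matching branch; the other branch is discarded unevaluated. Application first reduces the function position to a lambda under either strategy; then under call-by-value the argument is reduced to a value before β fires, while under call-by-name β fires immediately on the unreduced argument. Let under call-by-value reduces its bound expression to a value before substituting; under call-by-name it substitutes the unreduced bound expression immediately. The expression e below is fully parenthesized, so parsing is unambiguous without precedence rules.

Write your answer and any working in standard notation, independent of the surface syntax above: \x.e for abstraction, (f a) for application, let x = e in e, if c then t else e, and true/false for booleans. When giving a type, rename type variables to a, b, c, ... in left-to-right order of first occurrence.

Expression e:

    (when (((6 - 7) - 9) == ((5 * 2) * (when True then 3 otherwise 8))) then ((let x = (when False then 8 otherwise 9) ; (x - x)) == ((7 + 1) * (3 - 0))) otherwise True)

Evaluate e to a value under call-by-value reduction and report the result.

Answer: true

Working:
step 0: (if (((6 - 7) - 9) == ((5 * 2) * (if true then 3 else 8))) then ((let x = (if false then 8 else 9) in (x - x)) == ((7 + 1) * (3 - 0))) else true)
step 1: [delta@0.0.0] (if ((-1 - 9) == ((5 * 2) * (if true then 3 else 8))) then ((let x = (if false then 8 else 9) in (x - x)) == ((7 + 1) * (3 - 0))) else true)
step 2: [delta@0.0] (if (-10 == ((5 * 2) * (if true then 3 else 8))) then ((let x = (if false then 8 else 9) in (x - x)) == ((7 + 1) * (3 - 0))) else true)
step 3: [delta@0.1.0] (if (-10 == (10 * (if true then 3 else 8))) then ((let x = (if false then 8 else 9) in (x - x)) == ((7 + 1) * (3 - 0))) else true)
step 4: [if@0.1.1] (if (-10 == (10 * 3)) then ((let x = (if false then 8 else 9) in (x - x)) == ((7 + 1) * (3 - 0))) else true)
step 5: [delta@0.1] (if (-10 == 30) then ((let x = (if false then 8 else 9) in (x - x)) == ((7 + 1) * (3 - 0))) else true)
step 6: [delta@0] (if false then ((let x = (if false then 8 else 9) in (x - x)) == ((7 + 1) * (3 - 0))) else true)
step 7: [if@root] true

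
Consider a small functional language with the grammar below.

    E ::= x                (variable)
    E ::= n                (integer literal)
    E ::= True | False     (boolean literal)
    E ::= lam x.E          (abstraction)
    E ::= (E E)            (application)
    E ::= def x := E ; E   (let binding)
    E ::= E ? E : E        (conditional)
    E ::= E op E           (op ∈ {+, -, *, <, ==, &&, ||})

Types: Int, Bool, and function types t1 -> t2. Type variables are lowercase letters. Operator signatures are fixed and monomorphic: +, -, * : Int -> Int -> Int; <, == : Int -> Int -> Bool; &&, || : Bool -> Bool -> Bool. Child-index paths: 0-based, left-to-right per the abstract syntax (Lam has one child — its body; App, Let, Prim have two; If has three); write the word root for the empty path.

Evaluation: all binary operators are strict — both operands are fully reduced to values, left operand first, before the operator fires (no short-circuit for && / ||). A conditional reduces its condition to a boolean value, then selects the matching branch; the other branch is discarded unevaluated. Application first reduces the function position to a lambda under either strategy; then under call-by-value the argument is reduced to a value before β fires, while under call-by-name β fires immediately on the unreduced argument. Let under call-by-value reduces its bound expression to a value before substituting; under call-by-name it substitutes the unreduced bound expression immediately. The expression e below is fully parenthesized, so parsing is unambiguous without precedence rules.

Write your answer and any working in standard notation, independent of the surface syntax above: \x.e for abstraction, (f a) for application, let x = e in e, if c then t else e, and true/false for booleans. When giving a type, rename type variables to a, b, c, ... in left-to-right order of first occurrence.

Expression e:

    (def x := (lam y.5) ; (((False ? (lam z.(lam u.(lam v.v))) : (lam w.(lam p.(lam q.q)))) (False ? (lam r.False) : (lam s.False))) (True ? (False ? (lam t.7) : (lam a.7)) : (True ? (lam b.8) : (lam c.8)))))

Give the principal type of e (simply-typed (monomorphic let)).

Answer: a -> a

Trace:
\y._ : a -> Int
let x : a -> Int
  unify Bool ~ Bool
v : d
\v._ : d -> d
\u._ : c -> d -> d
\z._ : b -> c -> d -> d
q : g
\q._ : g -> g
\p._ : f -> g -> g
\w._ : e -> f -> g -> g
  unify b -> c -> d -> d ~ e -> f -> g -> g
  unify b ~ e
  unify c -> d -> d ~ f -> g -> g
  unify c ~ f
  unify d -> d ~ g -> g
  unify d ~ g
  unify g ~ g
  unify Bool ~ Bool
\r._ : h -> Bool
\s._ : i -> Bool
  unify h -> Bool ~ i -> Bool
  unify h ~ i
  unify Bool ~ Bool
  unify e -> f -> g -> g ~ (i -> Bool) -> j
  unify e ~ i -> Bool
  unify f -> g -> g ~ j
_ _ : f -> g -> g
  unify Bool ~ Bool
  unify Bool ~ Bool
\t._ : k -> Int
\a._ : l -> Int
  unify k -> Int ~ l -> Int
  unify k ~ l
  unify Int ~ Int
  unify Bool ~ Bool
\b._ : m -> Int
\c._ : n -> Int
  unify m -> Int ~ n -> Int
  unify m ~ n
  unify Int ~ Int
  unify l -> Int ~ n -> Int
  unify l ~ n
  unify Int ~ Int
  unify f -> g -> g ~ (n -> Int) -> o
  unify f ~ n -> Int
  unify g -> g ~ o
_ _ : g -> g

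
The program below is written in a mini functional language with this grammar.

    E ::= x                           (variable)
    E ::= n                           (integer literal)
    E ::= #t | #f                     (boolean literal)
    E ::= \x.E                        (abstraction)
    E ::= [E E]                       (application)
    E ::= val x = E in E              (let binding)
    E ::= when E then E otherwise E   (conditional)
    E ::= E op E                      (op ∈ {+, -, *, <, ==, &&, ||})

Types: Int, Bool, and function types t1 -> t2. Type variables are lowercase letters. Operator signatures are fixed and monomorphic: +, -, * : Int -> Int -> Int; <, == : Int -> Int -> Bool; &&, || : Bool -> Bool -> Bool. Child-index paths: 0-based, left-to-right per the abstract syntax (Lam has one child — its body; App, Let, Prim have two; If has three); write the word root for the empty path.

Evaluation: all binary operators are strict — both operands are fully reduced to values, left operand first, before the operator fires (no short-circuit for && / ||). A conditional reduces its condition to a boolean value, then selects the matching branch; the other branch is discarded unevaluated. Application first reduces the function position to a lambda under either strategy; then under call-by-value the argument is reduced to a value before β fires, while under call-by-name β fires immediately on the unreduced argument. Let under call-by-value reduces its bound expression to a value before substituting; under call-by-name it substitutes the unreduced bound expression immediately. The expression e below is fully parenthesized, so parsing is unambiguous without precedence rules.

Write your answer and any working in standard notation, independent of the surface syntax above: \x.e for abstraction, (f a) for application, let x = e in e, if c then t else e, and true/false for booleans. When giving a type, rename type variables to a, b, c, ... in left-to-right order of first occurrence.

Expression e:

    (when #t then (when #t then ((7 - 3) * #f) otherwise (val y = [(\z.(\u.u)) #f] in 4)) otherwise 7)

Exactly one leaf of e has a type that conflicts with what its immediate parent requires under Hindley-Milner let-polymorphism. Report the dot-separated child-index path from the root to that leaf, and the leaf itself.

Working:
  unify Bool ~ Bool
  unify Bool ~ Bool
  unify Int ~ Int
  unify Int ~ Int
  unify Int ~ Int
  unify Bool ~ Int
  FAIL: mismatch Bool ~ Int

Answer: 1.1.1 : false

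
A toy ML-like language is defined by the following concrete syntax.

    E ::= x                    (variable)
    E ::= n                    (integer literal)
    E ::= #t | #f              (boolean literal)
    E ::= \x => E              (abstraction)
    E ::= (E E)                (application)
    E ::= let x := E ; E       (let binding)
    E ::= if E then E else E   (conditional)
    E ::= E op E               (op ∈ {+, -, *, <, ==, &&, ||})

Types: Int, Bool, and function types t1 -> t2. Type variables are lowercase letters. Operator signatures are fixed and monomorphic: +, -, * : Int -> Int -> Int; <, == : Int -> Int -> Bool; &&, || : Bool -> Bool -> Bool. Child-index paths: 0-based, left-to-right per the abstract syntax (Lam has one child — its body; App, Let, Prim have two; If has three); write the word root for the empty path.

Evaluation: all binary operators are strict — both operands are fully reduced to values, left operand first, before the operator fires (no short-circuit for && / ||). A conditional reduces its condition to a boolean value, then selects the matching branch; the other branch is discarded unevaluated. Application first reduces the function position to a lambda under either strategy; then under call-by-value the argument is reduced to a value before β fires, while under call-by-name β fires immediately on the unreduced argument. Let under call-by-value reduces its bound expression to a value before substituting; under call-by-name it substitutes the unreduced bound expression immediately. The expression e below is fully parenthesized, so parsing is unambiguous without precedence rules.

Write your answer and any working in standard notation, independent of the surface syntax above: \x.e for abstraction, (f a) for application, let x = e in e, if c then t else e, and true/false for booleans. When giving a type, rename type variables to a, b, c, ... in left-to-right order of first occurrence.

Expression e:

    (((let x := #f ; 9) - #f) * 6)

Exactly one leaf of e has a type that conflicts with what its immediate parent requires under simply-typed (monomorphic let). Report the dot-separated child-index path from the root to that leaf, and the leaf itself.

Answer: 0.1 : false

Trace:
let x : Bool
  unify Int ~ Int
  unify Bool ~ Int
  FAIL: mismatch Bool ~ Int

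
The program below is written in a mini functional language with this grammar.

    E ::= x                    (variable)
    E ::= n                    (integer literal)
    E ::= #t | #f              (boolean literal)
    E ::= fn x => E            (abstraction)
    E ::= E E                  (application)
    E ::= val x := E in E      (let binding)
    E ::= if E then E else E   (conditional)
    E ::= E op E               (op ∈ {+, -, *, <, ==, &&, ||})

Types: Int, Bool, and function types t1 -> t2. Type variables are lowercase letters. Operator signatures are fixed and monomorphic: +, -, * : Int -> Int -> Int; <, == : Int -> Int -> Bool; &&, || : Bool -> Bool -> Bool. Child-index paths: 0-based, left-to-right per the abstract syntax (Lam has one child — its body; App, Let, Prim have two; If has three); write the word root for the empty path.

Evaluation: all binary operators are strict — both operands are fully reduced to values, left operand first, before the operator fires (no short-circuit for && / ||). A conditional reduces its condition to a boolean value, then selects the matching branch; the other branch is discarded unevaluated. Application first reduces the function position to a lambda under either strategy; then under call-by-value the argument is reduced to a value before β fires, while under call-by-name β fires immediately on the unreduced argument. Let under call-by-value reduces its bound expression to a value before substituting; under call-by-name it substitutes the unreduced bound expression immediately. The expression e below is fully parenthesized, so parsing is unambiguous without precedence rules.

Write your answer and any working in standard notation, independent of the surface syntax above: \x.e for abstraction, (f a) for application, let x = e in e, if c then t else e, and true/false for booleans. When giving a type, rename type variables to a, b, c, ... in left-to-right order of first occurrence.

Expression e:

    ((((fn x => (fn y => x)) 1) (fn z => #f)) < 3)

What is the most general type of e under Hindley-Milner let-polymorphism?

Derivation:
x : a
\y._ : b -> a
\x._ : a -> b -> a
  unify a -> b -> a ~ Int -> c
  unify a ~ Int
  unify b -> Int ~ c
_ _ : b -> Int
\z._ : d -> Bool
  unify b -> Int ~ (d -> Bool) -> e
  unify b ~ d -> Bool
  unify Int ~ e
_ _ : Int
  unify Int ~ Int
  unify Int ~ Int

Answer: Bool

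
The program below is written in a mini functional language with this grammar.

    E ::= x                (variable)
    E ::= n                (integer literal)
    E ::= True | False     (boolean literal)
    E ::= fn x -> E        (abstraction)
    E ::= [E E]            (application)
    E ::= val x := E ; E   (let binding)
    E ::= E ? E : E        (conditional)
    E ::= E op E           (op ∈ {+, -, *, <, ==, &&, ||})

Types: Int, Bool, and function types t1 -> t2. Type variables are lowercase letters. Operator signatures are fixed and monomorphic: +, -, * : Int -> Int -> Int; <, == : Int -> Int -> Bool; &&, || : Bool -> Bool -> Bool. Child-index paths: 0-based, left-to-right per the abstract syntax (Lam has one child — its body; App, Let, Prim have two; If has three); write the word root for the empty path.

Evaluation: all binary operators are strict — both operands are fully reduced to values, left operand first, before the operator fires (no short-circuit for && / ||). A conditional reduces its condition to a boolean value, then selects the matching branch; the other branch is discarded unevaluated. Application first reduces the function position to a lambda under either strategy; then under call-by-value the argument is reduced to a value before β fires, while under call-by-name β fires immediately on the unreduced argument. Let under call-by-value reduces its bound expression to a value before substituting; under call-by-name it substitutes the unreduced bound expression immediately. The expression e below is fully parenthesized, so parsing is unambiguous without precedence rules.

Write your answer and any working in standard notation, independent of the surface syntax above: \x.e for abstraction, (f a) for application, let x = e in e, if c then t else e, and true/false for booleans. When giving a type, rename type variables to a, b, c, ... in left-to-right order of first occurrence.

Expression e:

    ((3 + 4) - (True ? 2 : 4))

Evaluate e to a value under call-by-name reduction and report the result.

Trace:
step 0: ((3 + 4) - (if true then 2 else 4))
step 1: [delta@0] (7 - (if true then 2 else 4))
step 2: [if@1] (7 - 2)
step 3: [delta@root] 5

Answer: 5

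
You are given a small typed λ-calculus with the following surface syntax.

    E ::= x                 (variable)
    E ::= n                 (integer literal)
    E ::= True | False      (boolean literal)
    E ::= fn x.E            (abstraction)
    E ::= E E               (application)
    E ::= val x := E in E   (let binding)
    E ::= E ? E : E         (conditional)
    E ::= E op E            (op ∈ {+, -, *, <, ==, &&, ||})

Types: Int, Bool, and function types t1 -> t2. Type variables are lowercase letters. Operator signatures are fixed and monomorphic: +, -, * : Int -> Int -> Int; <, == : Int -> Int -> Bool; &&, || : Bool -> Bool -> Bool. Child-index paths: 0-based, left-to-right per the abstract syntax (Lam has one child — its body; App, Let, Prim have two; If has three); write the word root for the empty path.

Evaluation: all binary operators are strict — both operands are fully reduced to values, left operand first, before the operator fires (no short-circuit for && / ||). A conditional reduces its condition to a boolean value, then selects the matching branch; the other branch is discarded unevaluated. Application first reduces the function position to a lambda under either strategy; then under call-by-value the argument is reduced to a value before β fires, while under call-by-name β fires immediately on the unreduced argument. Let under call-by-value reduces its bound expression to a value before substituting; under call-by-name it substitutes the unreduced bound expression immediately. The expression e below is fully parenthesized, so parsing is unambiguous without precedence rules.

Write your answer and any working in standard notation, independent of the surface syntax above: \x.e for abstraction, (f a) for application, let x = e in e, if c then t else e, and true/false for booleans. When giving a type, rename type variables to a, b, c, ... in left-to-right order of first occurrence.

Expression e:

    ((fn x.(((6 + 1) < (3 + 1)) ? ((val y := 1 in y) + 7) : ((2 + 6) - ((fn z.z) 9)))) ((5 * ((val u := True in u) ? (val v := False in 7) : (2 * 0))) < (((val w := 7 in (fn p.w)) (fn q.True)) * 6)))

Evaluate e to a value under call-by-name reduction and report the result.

Derivation:
step 0: ((\x.(if ((6 + 1) < (3 + 1)) then ((let y = 1 in y) + 7) else ((2 + 6) - ((\z.z) 9)))) ((5 * (if (let u = true in u) then (let v = false in 7) else (2 * 0))) < (((let w = 7 in (\p.w)) (\q.true)) * 6)))
step 1: [beta@root] (if ((6 + 1) < (3 + 1)) then ((let y = 1 in y) + 7) else ((2 + 6) - ((\z.z) 9)))
step 2: [delta@0.0] (if (7 < (3 + 1)) then ((let y = 1 in y) + 7) else ((2 + 6) - ((\z.z) 9)))
step 3: [delta@0.1] (if (7 < 4) then ((let y = 1 in y) + 7) else ((2 + 6) - ((\z.z) 9)))
step 4: [delta@0] (if false then ((let y = 1 in y) + 7) else ((2 + 6) - ((\z.z) 9)))
step 5: [if@root] ((2 + 6) - ((\z.z) 9))
step 6: [delta@0] (8 - ((\z.z) 9))
step 7: [beta@1] (8 - 9)
step 8: [delta@root] -1

Answer: -1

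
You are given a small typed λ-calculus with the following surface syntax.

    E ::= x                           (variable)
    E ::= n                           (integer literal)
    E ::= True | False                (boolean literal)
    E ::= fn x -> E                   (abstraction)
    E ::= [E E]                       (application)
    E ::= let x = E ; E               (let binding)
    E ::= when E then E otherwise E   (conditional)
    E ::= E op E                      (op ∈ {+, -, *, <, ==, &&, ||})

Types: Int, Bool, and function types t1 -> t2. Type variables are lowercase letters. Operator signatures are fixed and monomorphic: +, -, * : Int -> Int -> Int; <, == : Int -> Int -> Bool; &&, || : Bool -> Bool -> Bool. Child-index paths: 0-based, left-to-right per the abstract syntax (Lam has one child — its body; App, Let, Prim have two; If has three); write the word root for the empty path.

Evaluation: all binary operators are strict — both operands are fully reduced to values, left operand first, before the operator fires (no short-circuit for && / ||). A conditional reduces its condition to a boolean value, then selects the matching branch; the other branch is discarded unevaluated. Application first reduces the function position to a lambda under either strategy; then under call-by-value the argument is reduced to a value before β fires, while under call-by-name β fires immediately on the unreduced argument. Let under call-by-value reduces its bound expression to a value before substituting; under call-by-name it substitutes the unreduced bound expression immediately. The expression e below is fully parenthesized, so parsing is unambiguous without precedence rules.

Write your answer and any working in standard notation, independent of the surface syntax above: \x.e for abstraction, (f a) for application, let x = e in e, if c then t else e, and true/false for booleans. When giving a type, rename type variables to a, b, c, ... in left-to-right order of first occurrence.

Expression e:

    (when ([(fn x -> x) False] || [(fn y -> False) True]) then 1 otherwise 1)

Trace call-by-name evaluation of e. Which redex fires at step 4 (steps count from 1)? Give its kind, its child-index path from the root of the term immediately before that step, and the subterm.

Derivation:
step 0: (if (((\x.x) false) || ((\y.false) true)) then 1 else 1)
step 1: [beta@0.0] (if (false || ((\y.false) true)) then 1 else 1)
step 2: [beta@0.1] (if (false || false) then 1 else 1)
step 3: [delta@0] (if false then 1 else 1)
step 4: [if@root] 1

Answer: if at root : (if false then 1 else 1)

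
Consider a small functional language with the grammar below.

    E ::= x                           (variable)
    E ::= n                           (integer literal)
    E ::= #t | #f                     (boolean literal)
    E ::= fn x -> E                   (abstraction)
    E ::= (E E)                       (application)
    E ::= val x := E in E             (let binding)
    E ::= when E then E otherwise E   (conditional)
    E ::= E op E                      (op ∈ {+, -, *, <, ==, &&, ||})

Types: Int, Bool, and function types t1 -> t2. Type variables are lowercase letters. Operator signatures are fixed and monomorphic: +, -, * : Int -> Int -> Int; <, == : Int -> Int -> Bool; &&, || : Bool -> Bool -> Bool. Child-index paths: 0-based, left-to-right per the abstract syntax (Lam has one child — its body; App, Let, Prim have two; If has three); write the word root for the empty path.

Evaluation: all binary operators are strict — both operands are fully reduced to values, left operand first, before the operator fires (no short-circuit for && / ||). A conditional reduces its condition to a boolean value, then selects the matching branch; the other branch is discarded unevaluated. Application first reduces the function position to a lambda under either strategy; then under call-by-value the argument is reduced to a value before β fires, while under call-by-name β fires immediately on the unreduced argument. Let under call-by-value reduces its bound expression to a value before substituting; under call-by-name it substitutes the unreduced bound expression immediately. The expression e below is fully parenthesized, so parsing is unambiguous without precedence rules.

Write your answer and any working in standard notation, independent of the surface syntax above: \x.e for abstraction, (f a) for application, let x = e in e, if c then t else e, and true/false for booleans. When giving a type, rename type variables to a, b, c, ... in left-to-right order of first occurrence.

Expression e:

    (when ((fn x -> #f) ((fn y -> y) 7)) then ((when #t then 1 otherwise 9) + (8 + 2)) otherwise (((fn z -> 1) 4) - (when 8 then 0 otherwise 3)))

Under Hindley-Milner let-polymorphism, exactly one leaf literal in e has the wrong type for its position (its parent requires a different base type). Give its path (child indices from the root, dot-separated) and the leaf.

Working:
\x._ : a -> Bool
y : b
\y._ : b -> b
  unify b -> b ~ Int -> c
  unify b ~ Int
  unify Int ~ c
_ _ : Int
  unify a -> Bool ~ Int -> d
  unify a ~ Int
  unify Bool ~ d
_ _ : Bool
  unify Bool ~ Bool
  unify Bool ~ Bool
  unify Int ~ Int
  unify Int ~ Int
  unify Int ~ Int
  unify Int ~ Int
  unify Int ~ Int
\z._ : e -> Int
  unify e -> Int ~ Int -> f
  unify e ~ Int
  unify Int ~ f
_ _ : Int
  unify Int ~ Int
  unify Int ~ Bool
  FAIL: mismatch Int ~ Bool

Answer: 2.1.0 : 8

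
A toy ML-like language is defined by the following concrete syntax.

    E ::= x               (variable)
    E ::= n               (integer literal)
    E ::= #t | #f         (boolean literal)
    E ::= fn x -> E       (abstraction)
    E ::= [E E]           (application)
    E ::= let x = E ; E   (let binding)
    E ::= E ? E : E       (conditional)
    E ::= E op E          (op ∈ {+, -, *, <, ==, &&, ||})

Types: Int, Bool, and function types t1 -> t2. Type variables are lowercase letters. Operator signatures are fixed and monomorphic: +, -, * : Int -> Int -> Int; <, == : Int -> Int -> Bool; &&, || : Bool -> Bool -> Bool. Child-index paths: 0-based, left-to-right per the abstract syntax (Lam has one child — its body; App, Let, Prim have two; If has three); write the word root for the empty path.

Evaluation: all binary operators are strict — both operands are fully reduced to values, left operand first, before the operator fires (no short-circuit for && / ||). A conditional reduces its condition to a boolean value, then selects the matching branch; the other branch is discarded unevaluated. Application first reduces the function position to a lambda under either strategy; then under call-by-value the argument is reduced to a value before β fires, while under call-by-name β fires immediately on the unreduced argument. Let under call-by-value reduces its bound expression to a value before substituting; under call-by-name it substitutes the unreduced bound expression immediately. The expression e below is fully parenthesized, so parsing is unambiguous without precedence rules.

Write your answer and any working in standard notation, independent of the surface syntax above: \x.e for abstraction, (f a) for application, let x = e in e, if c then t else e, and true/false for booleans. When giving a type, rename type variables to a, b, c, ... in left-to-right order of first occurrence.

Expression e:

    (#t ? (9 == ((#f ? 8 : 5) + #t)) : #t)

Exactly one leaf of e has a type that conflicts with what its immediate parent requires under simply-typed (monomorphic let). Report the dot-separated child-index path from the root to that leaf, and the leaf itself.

Working:
  unify Bool ~ Bool
  unify Int ~ Int
  unify Bool ~ Bool
  unify Int ~ Int
  unify Int ~ Int
  unify Bool ~ Int
  FAIL: mismatch Bool ~ Int

Answer: 1.1.1 : true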